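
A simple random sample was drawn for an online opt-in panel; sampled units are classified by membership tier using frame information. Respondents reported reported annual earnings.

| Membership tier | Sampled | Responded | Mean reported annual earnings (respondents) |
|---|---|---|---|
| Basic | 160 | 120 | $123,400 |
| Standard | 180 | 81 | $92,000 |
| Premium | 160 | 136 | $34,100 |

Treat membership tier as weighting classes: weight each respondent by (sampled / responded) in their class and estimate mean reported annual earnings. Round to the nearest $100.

Response rates by class: Basic 120/160 = 75%, Standard 81/180 = 45%, Premium 136/160 = 85%.
Inverse-response-rate weighting restores each class to its sampled count, so class totals weight by n_sampled:
  Basic: 160 × 123,400 = 19,744,000
  Standard: 180 × 92,000 = 16,560,000
  Premium: 160 × 34,100 = 5,456,000
Adjusted estimate = 41,760,000 / 500 = 83,520 → $83,500.

$83,500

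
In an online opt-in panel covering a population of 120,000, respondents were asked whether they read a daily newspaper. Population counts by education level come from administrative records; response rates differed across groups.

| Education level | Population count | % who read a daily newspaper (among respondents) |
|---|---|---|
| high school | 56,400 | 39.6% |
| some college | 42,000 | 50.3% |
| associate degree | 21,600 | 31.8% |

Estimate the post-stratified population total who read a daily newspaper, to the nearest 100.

Apply each group's respondent rate to its population count:
  high school: 56,400 × 39.6% = 22334.4
  some college: 42,000 × 50.3% = 21,126
  associate degree: 21,600 × 31.8% = 6868.8
Estimated total = 50329.2 → 50,300.

50,300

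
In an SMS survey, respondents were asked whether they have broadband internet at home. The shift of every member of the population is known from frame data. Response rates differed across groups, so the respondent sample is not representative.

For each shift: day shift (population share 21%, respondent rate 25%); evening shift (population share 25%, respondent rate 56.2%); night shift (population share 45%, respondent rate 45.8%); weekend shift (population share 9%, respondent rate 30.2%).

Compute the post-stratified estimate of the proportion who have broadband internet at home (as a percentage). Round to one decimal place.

42.6%

Weight each group's respondent value by its population share:
  day shift: 0.21 × 25 = 5.25
  evening shift: 0.25 × 56.2 = 14.05
  night shift: 0.45 × 45.8 = 20.61
  weekend shift: 0.09 × 30.2 = 2.718
Post-stratified estimate = 42.628 → 42.6%.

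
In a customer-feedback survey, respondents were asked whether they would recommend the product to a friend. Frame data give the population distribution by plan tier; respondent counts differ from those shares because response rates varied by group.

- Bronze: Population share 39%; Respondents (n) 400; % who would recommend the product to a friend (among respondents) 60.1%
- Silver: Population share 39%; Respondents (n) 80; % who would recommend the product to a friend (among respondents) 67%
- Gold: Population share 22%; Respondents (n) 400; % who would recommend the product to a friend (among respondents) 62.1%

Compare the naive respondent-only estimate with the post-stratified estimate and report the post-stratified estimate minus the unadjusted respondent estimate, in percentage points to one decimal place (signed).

Without adjustment, the pooled respondent share is:
  (400/880)×60.1 + (80/880)×67 + (400/880)×62.1 = 61.6364%
Post-stratifying to population shares instead:
  0.39×60.1 + 0.39×67 + 0.22×62.1 = 63.231%
Difference = 63.231 − 61.6364 = 1.5946 pp.

+1.6 percentage points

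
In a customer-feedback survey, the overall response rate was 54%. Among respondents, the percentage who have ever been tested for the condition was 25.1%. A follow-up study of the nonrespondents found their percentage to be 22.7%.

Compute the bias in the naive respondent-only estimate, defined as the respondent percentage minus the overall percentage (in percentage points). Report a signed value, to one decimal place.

+1.1 percentage points

Nonresponse fraction = 1 − 0.54 = 0.46.
Bias = (nonresponse fraction) × (respondent percentage − nonrespondent percentage)
     = 0.46 × (25.1 − 22.7) = 0.46 × 2.4 = 1.104.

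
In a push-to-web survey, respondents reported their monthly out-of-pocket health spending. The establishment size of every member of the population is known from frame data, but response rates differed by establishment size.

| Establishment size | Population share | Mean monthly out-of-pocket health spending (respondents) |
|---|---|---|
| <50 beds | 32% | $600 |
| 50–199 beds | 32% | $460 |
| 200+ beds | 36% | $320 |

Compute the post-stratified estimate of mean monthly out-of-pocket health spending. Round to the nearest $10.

Each cell contributes population-share × respondent value:
  <50 beds: 0.32 × 600 = 192
  50–199 beds: 0.32 × 460 = 147.2
  200+ beds: 0.36 × 320 = 115.2
Post-stratified estimate = 454.4 → $450.

$450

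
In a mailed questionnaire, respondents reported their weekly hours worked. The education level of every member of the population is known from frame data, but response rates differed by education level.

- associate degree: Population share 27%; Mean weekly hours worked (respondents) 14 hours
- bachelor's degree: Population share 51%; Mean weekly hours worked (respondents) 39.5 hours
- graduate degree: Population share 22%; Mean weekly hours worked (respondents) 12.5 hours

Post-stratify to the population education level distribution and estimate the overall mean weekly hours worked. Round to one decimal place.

Weight each group's respondent value by its population share:
  associate degree: 0.27 × 14 = 3.78
  bachelor's degree: 0.51 × 39.5 = 20.145
  graduate degree: 0.22 × 12.5 = 2.75
Post-stratified estimate = 26.675 → 26.7.

26.7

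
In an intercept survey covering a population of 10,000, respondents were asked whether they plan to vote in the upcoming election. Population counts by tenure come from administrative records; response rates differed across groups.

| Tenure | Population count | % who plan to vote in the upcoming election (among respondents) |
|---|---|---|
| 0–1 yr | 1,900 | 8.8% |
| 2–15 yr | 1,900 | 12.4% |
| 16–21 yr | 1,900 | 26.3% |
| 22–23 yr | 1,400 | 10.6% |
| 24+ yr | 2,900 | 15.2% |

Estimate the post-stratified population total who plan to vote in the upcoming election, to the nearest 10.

Apply each group's respondent rate to its population count:
  0–1 yr: 1,900 × 8.8% = 167.2
  2–15 yr: 1,900 × 12.4% = 235.6
  16–21 yr: 1,900 × 26.3% = 499.7
  22–23 yr: 1,400 × 10.6% = 148.4
  24+ yr: 2,900 × 15.2% = 440.8
Estimated total = 1491.7 → 1,490.

1,490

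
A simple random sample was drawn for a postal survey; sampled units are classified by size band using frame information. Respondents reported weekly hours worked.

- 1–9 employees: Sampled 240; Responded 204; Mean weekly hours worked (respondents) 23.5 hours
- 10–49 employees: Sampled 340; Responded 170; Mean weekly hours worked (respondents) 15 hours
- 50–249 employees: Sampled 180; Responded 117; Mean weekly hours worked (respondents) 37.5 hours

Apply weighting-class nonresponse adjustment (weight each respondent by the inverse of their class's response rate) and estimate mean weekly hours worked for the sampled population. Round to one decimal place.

23.0

Response rates by class: 1–9 employees 204/240 = 85%, 10–49 employees 170/340 = 50%, 50–249 employees 117/180 = 65%.
Each respondent's weight = sampled/responded in their class; summing within a class gives n_sampled, so:
  1–9 employees: 240 × 23.5 = 5640
  10–49 employees: 340 × 15 = 5100
  50–249 employees: 180 × 37.5 = 6750
Adjusted estimate = 17,490 / 760 = 23.0132 → 23.0.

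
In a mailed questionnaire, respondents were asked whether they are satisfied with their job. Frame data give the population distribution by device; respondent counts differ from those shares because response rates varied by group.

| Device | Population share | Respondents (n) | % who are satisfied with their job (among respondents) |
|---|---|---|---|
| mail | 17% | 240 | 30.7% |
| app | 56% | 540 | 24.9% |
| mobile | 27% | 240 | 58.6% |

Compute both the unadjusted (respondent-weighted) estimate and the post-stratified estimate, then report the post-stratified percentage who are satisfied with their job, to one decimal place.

35.0%

Without adjustment, the pooled respondent share is:
  (240/1020)×30.7 + (540/1020)×24.9 + (240/1020)×58.6 = 34.1941%
Post-stratified estimate weights by population shares:
  0.17×30.7 + 0.56×24.9 + 0.27×58.6 = 34.985%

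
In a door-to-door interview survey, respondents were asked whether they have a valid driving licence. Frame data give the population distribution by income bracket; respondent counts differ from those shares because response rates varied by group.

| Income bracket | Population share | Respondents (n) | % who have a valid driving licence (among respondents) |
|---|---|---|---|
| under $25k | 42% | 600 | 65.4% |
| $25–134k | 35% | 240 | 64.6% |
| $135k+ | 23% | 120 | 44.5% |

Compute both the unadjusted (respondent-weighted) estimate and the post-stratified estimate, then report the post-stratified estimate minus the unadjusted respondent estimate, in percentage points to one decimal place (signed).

Naive respondent-only estimate (weights = respondent counts):
  (600/960)×65.4 + (240/960)×64.6 + (120/960)×44.5 = 62.5875%
Reweighting by population income bracket shares:
  0.42×65.4 + 0.35×64.6 + 0.23×44.5 = 60.313%
Difference = 60.313 − 62.5875 = -2.2745 pp.

-2.3 percentage points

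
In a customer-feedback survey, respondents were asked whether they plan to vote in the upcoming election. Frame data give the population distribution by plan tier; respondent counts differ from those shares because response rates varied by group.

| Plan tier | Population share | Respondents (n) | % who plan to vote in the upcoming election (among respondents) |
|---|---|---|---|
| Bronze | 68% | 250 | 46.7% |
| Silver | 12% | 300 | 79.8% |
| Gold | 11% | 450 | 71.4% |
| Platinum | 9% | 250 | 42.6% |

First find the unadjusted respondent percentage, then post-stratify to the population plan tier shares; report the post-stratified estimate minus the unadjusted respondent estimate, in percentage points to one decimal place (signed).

Unadjusted (pooled respondent) estimate weights by respondent counts:
  (250/1250)×46.7 + (300/1250)×79.8 + (450/1250)×71.4 + (250/1250)×42.6 = 62.716%
Post-stratified estimate weights by population shares:
  0.68×46.7 + 0.12×79.8 + 0.11×71.4 + 0.09×42.6 = 53.02%
Difference = 53.02 − 62.716 = -9.696 pp.

-9.7 percentage points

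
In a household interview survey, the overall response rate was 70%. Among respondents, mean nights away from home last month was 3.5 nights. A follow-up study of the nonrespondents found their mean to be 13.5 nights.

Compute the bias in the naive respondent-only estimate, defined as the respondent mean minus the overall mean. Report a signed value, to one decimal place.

-3.0

Nonresponse fraction = 1 − 0.7 = 0.3.
Bias = (nonresponse fraction) × (respondent mean − nonrespondent mean)
     = 0.3 × (3.5 − 13.5) = 0.3 × -10 = -3.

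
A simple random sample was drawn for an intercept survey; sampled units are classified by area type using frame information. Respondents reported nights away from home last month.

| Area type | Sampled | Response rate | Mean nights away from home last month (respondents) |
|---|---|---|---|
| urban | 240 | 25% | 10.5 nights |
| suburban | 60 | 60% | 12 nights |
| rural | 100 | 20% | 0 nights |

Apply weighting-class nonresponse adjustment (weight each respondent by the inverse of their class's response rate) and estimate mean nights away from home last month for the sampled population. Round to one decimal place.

8.1

Inverse-response-rate weighting restores each class to its sampled count, so class totals weight by n_sampled:
  urban: 240 × 10.5 = 2520
  suburban: 60 × 12 = 720
  rural: 100 × 0 = 0
Adjusted estimate = 3240 / 400 = 8.1 → 8.1.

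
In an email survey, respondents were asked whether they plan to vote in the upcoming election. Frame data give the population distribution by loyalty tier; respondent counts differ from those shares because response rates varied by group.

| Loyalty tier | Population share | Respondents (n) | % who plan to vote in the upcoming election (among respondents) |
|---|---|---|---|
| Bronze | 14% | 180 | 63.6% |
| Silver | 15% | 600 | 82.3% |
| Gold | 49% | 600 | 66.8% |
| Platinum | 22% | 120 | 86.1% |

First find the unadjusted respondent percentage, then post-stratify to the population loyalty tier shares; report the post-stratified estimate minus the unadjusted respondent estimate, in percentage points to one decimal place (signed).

Naive respondent-only estimate (weights = respondent counts):
  (180/1500)×63.6 + (600/1500)×82.3 + (600/1500)×66.8 + (120/1500)×86.1 = 74.16%
Reweighting by population loyalty tier shares:
  0.14×63.6 + 0.15×82.3 + 0.49×66.8 + 0.22×86.1 = 72.923%
Difference = 72.923 − 74.16 = -1.237 pp.

-1.2 percentage points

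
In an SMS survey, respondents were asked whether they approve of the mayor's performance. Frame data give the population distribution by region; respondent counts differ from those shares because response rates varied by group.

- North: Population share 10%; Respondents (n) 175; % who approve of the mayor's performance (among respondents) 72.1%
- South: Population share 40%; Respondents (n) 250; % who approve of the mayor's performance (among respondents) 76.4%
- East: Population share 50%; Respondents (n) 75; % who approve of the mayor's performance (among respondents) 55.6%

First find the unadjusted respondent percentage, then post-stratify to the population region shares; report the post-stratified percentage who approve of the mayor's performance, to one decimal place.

65.6%

Unadjusted (pooled respondent) estimate weights by respondent counts:
  (175/500)×72.1 + (250/500)×76.4 + (75/500)×55.6 = 71.775%
Post-stratified estimate weights by population shares:
  0.1×72.1 + 0.4×76.4 + 0.5×55.6 = 65.57%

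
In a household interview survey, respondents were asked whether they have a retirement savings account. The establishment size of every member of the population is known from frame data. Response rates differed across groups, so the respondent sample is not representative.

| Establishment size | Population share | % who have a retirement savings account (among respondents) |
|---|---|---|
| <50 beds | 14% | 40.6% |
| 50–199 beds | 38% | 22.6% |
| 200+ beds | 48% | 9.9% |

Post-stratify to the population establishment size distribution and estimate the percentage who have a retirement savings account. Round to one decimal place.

19.0%

Each cell contributes population-share × respondent value:
  <50 beds: 0.14 × 40.6 = 5.684
  50–199 beds: 0.38 × 22.6 = 8.588
  200+ beds: 0.48 × 9.9 = 4.752
Post-stratified estimate = 19.024 → 19.0%.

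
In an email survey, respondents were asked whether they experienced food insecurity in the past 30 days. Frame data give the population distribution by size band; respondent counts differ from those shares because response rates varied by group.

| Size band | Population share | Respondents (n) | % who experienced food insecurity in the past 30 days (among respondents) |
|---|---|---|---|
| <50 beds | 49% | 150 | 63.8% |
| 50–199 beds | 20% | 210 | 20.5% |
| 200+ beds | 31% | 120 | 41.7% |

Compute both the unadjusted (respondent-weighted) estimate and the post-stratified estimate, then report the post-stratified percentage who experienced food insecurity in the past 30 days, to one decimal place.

48.3%

Naive respondent-only estimate (weights = respondent counts):
  (150/480)×63.8 + (210/480)×20.5 + (120/480)×41.7 = 39.3312%
Post-stratified estimate weights by population shares:
  0.49×63.8 + 0.2×20.5 + 0.31×41.7 = 48.289%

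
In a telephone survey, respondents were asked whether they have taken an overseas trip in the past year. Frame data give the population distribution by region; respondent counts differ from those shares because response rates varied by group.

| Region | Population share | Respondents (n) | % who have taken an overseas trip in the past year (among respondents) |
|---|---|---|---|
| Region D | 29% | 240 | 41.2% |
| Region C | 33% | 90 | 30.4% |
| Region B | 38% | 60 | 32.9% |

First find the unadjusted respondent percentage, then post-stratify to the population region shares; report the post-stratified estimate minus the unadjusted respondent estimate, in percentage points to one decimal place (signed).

-2.9 percentage points

Unadjusted (pooled respondent) estimate weights by respondent counts:
  (240/390)×41.2 + (90/390)×30.4 + (60/390)×32.9 = 37.4308%
Reweighting by population region shares:
  0.29×41.2 + 0.33×30.4 + 0.38×32.9 = 34.482%
Difference = 34.482 − 37.4308 = -2.9488 pp.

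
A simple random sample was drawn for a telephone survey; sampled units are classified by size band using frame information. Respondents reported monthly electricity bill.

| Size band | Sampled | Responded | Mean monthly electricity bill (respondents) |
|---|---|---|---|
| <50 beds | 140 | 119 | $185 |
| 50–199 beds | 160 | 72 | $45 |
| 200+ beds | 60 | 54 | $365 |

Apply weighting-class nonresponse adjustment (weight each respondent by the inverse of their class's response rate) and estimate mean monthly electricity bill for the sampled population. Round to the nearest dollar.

$153

Class response rates: <50 beds 119/140 = 85%, 50–199 beds 72/160 = 45%, 200+ beds 54/60 = 90%.
Inverse-response-rate weighting restores each class to its sampled count, so class totals weight by n_sampled:
  <50 beds: 140 × 185 = 25,900
  50–199 beds: 160 × 45 = 7200
  200+ beds: 60 × 365 = 21,900
Adjusted estimate = 55,000 / 360 = 152.778 → $153.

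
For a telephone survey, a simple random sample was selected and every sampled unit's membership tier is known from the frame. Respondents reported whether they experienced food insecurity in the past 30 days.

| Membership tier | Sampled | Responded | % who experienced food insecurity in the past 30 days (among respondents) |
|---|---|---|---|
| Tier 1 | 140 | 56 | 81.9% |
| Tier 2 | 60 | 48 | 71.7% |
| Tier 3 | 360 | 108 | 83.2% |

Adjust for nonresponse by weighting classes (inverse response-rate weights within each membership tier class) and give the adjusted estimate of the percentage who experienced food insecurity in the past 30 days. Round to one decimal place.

81.6%

Class response rates: Tier 1 56/140 = 40%, Tier 2 48/60 = 80%, Tier 3 108/360 = 30%.
With weight = n_sampled/n_responded per class, the weighted class total is n_sampled:
  Tier 1: 140 × 81.9 = 11,466
  Tier 2: 60 × 71.7 = 4302
  Tier 3: 360 × 83.2 = 29,952
Adjusted estimate = 45,720 / 560 = 81.6429 → 81.6%.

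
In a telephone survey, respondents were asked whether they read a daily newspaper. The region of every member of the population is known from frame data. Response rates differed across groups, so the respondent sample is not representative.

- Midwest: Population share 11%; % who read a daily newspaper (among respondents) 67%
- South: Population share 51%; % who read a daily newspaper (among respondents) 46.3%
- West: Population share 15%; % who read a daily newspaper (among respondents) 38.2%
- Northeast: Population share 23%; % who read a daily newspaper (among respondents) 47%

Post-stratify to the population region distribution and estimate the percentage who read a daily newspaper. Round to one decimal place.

Reweight to the known region distribution:
  Midwest: 0.11 × 67 = 7.37
  South: 0.51 × 46.3 = 23.613
  West: 0.15 × 38.2 = 5.73
  Northeast: 0.23 × 47 = 10.81
Post-stratified estimate = 47.523 → 47.5%.

47.5%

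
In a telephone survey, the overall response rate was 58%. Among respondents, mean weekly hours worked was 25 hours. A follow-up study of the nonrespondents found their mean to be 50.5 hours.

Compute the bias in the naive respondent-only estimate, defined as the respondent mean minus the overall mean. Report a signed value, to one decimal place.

-10.7

Nonresponse fraction = 1 − 0.58 = 0.42.
Bias = (nonresponse fraction) × (respondent mean − nonrespondent mean)
     = 0.42 × (25 − 50.5) = 0.42 × -25.5 = -10.71.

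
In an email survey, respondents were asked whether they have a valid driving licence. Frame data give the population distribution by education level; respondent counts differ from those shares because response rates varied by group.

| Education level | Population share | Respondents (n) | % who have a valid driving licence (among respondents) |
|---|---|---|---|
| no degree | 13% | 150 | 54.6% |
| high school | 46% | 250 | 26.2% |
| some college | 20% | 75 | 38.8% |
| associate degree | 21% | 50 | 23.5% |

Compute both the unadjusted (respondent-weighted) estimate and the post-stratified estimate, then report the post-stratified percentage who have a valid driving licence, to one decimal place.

Without adjustment, the pooled respondent share is:
  (150/525)×54.6 + (250/525)×26.2 + (75/525)×38.8 + (50/525)×23.5 = 35.8571%
Reweighting by population education level shares:
  0.13×54.6 + 0.46×26.2 + 0.2×38.8 + 0.21×23.5 = 31.845%

31.8%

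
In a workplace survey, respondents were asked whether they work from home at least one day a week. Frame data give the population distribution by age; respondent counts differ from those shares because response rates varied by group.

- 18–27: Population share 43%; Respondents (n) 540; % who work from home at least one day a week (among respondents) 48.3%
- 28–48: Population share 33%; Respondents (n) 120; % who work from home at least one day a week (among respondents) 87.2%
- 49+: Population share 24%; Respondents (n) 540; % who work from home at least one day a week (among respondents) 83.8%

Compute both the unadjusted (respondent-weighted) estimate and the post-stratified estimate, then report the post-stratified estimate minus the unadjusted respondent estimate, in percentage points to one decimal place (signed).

+1.5 percentage points

Unadjusted (pooled respondent) estimate weights by respondent counts:
  (540/1200)×48.3 + (120/1200)×87.2 + (540/1200)×83.8 = 68.165%
Post-stratifying to population shares instead:
  0.43×48.3 + 0.33×87.2 + 0.24×83.8 = 69.657%
Difference = 69.657 − 68.165 = 1.492 pp.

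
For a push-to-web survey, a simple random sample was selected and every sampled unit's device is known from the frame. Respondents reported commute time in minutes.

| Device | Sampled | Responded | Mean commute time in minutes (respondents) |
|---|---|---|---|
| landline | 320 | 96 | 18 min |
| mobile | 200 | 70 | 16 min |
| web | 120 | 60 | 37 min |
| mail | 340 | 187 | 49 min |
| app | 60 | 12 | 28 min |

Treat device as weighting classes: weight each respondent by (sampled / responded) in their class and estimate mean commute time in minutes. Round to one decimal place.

Class response rates: landline 96/320 = 30%, mobile 70/200 = 35%, web 60/120 = 50%, mail 187/340 = 55%, app 12/60 = 20%.
Each respondent's weight = sampled/responded in their class; summing within a class gives n_sampled, so:
  landline: 320 × 18 = 5760
  mobile: 200 × 16 = 3200
  web: 120 × 37 = 4440
  mail: 340 × 49 = 16,660
  app: 60 × 28 = 1680
Adjusted estimate = 31,740 / 1,040 = 30.5192 → 30.5.

30.5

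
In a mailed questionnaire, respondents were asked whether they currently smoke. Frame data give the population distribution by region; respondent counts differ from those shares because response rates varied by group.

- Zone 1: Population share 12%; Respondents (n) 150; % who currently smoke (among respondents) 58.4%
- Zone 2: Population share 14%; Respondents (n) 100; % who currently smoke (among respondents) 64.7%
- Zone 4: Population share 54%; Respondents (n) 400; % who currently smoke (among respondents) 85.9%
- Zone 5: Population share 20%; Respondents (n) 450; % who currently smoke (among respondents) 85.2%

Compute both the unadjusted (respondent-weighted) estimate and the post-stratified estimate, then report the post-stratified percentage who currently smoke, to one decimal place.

79.5%

Naive respondent-only estimate (weights = respondent counts):
  (150/1100)×58.4 + (100/1100)×64.7 + (400/1100)×85.9 + (450/1100)×85.2 = 79.9364%
Post-stratifying to population shares instead:
  0.12×58.4 + 0.14×64.7 + 0.54×85.9 + 0.2×85.2 = 79.492%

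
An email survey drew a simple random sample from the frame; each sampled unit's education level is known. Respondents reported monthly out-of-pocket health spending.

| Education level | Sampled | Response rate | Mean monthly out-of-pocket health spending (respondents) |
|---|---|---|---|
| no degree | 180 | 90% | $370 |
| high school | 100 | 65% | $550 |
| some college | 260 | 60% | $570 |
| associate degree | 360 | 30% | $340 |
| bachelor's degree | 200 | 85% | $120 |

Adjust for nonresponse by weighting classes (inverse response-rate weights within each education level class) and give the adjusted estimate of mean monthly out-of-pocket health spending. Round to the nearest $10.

$380

Weighting each respondent by the inverse class response rate inflates each class back to its sampled size, so the class weight is n_sampled:
  no degree: 180 × 370 = 66,600
  high school: 100 × 550 = 55,000
  some college: 260 × 570 = 148,200
  associate degree: 360 × 340 = 122,400
  bachelor's degree: 200 × 120 = 24,000
Adjusted estimate = 416,200 / 1,100 = 378.364 → $380.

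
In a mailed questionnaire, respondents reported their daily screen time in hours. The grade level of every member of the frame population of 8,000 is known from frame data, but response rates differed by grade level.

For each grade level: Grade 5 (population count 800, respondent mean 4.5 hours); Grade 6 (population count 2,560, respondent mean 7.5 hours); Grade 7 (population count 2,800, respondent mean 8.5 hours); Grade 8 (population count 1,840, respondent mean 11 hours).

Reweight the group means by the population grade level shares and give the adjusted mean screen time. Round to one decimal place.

8.4

Each cell contributes population-share × respondent value:
  Grade 5: (800/8,000) × 4.5 = 0.45
  Grade 6: (2,560/8,000) × 7.5 = 2.4
  Grade 7: (2,800/8,000) × 8.5 = 2.975
  Grade 8: (1,840/8,000) × 11 = 2.53
Post-stratified estimate = 8.355 → 8.4.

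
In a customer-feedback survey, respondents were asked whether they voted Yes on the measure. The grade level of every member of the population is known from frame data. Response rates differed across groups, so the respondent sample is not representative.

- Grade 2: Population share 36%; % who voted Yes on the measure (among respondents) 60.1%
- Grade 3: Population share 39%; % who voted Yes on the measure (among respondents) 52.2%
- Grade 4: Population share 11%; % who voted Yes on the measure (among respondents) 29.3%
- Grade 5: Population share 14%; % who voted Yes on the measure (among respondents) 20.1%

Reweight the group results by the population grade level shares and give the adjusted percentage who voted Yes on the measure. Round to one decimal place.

48.0%

Reweight to the known grade level distribution:
  Grade 2: 0.36 × 60.1 = 21.636
  Grade 3: 0.39 × 52.2 = 20.358
  Grade 4: 0.11 × 29.3 = 3.223
  Grade 5: 0.14 × 20.1 = 2.814
Post-stratified estimate = 48.031 → 48.0%.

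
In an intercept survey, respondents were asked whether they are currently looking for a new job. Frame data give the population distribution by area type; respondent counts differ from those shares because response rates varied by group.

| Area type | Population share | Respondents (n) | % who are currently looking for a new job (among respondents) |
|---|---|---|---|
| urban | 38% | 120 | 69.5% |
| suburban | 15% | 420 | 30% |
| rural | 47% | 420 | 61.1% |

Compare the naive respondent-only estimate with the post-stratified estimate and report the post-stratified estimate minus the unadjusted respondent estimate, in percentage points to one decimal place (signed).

+11.1 percentage points

Unadjusted (pooled respondent) estimate weights by respondent counts:
  (120/960)×69.5 + (420/960)×30 + (420/960)×61.1 = 48.5438%
Post-stratifying to population shares instead:
  0.38×69.5 + 0.15×30 + 0.47×61.1 = 59.627%
Difference = 59.627 − 48.5438 = 11.0832 pp.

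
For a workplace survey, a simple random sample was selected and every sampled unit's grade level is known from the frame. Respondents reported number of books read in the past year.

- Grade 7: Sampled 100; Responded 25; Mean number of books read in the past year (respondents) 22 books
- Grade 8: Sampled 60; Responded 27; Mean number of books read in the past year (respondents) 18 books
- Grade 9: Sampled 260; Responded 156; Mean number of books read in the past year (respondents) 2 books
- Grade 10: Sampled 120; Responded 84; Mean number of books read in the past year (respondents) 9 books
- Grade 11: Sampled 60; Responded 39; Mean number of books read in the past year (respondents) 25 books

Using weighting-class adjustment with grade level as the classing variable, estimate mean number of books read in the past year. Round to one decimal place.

10.6

Class response rates: Grade 7 25/100 = 25%, Grade 8 27/60 = 45%, Grade 9 156/260 = 60%, Grade 10 84/120 = 70%, Grade 11 39/60 = 65%.
Weighting each respondent by the inverse class response rate inflates each class back to its sampled size, so the class weight is n_sampled:
  Grade 7: 100 × 22 = 2200
  Grade 8: 60 × 18 = 1080
  Grade 9: 260 × 2 = 520
  Grade 10: 120 × 9 = 1080
  Grade 11: 60 × 25 = 1500
Adjusted estimate = 6380 / 600 = 10.6333 → 10.6.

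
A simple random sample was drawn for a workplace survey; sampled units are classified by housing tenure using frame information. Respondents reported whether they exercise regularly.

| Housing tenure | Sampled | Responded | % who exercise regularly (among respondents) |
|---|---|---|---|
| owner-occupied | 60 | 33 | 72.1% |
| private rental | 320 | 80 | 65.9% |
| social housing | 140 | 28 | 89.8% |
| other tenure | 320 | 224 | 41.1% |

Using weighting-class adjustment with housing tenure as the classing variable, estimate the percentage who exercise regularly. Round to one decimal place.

Class response rates: owner-occupied 33/60 = 55%, private rental 80/320 = 25%, social housing 28/140 = 20%, other tenure 224/320 = 70%.
Weighting each respondent by the inverse class response rate inflates each class back to its sampled size, so the class weight is n_sampled:
  owner-occupied: 60 × 72.1 = 4326
  private rental: 320 × 65.9 = 21,088
  social housing: 140 × 89.8 = 12,572
  other tenure: 320 × 41.1 = 13,152
Adjusted estimate = 51,138 / 840 = 60.8786 → 60.9%.

60.9%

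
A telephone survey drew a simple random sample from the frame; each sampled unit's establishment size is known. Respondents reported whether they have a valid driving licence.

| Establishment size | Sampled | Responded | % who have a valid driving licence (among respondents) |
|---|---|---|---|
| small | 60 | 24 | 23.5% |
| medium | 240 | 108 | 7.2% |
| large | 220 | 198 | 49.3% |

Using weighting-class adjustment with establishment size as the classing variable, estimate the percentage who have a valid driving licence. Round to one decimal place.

Response rates by class: small 24/60 = 40%, medium 108/240 = 45%, large 198/220 = 90%.
Each respondent's weight = sampled/responded in their class; summing within a class gives n_sampled, so:
  small: 60 × 23.5 = 1410
  medium: 240 × 7.2 = 1728
  large: 220 × 49.3 = 10,846
Adjusted estimate = 13,984 / 520 = 26.8923 → 26.9%.

26.9%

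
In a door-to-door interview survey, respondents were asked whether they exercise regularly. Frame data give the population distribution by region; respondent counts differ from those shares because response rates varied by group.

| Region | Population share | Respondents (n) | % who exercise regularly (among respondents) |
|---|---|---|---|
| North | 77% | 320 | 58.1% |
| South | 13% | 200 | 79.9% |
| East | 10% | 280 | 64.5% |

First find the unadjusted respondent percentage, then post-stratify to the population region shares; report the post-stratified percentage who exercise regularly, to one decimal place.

Naive respondent-only estimate (weights = respondent counts):
  (320/800)×58.1 + (200/800)×79.9 + (280/800)×64.5 = 65.79%
Reweighting by population region shares:
  0.77×58.1 + 0.13×79.9 + 0.1×64.5 = 61.574%

61.6%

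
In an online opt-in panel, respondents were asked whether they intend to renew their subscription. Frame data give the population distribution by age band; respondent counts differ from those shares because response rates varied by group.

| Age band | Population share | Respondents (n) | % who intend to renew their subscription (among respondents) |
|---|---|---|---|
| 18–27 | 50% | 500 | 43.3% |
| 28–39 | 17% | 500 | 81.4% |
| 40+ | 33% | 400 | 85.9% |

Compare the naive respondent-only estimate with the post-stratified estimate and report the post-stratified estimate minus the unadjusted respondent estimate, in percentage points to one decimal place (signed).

Naive respondent-only estimate (weights = respondent counts):
  (500/1400)×43.3 + (500/1400)×81.4 + (400/1400)×85.9 = 69.0786%
Reweighting by population age band shares:
  0.5×43.3 + 0.17×81.4 + 0.33×85.9 = 63.835%
Difference = 63.835 − 69.0786 = -5.2436 pp.

-5.2 percentage points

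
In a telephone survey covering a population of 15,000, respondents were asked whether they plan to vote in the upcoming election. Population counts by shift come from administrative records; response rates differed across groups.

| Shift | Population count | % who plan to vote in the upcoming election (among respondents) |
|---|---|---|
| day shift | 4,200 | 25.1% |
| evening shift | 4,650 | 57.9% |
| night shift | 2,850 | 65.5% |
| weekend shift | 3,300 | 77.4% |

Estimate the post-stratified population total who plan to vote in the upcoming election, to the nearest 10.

8,170

Each cell contributes its population count × the respondent rate:
  day shift: 4,200 × 25.1% = 1054.2
  evening shift: 4,650 × 57.9% = 2692.35
  night shift: 2,850 × 65.5% = 1866.75
  weekend shift: 3,300 × 77.4% = 2554.2
Estimated total = 8167.5 → 8,170.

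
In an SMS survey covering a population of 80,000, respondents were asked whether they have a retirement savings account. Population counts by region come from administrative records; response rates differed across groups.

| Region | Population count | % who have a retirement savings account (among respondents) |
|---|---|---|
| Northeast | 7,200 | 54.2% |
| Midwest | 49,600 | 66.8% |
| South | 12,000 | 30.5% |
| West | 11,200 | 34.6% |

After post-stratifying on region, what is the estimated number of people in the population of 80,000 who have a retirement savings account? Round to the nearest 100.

44,600

Estimated count per cell = population count × respondent percentage:
  Northeast: 7,200 × 54.2% = 3902.4
  Midwest: 49,600 × 66.8% = 33132.8
  South: 12,000 × 30.5% = 3660
  West: 11,200 × 34.6% = 3875.2
Estimated total = 44570.4 → 44,600.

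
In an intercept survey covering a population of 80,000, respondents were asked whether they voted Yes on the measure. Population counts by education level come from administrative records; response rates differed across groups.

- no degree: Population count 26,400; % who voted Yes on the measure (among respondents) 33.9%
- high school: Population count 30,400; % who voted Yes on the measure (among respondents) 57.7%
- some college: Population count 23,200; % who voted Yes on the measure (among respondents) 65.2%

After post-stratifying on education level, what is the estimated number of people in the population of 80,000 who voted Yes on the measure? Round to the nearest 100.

Estimated count per cell = population count × respondent percentage:
  no degree: 26,400 × 33.9% = 8949.6
  high school: 30,400 × 57.7% = 17540.8
  some college: 23,200 × 65.2% = 15126.4
Estimated total = 41616.8 → 41,600.

41,600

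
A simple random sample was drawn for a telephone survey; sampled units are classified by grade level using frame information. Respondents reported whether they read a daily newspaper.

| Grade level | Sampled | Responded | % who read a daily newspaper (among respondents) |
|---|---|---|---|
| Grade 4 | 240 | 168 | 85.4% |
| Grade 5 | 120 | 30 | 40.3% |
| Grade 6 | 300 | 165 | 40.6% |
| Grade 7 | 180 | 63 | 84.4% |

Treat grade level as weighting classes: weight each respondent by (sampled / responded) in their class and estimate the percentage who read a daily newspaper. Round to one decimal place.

Response rates by class: Grade 4 168/240 = 70%, Grade 5 30/120 = 25%, Grade 6 165/300 = 55%, Grade 7 63/180 = 35%.
Weighting each respondent by the inverse class response rate inflates each class back to its sampled size, so the class weight is n_sampled:
  Grade 4: 240 × 85.4 = 20,496
  Grade 5: 120 × 40.3 = 4836
  Grade 6: 300 × 40.6 = 12,180
  Grade 7: 180 × 84.4 = 15192
Adjusted estimate = 52,704 / 840 = 62.7429 → 62.7%.

62.7%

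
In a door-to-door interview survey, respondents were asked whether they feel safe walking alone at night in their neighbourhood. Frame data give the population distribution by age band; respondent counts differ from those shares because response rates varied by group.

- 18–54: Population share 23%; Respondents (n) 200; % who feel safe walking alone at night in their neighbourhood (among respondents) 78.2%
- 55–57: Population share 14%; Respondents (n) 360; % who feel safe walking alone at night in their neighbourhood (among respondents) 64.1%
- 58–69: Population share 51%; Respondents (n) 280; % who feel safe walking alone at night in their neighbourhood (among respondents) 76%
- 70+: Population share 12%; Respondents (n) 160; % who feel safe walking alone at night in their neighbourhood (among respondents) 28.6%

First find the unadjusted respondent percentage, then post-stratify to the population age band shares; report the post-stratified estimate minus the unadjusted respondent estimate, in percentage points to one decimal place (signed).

Naive respondent-only estimate (weights = respondent counts):
  (200/1000)×78.2 + (360/1000)×64.1 + (280/1000)×76 + (160/1000)×28.6 = 64.572%
Post-stratified estimate weights by population shares:
  0.23×78.2 + 0.14×64.1 + 0.51×76 + 0.12×28.6 = 69.152%
Difference = 69.152 − 64.572 = 4.58 pp.

+4.6 percentage points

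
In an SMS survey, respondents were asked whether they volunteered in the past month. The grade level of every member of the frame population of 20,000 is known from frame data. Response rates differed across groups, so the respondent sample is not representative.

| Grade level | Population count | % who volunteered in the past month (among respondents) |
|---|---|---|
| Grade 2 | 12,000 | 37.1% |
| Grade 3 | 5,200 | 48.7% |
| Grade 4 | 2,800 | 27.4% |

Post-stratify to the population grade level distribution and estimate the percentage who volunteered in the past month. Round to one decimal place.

Each cell contributes population-share × respondent value:
  Grade 2: (12,000/20,000) × 37.1 = 22.26
  Grade 3: (5,200/20,000) × 48.7 = 12.662
  Grade 4: (2,800/20,000) × 27.4 = 3.836
Post-stratified estimate = 38.758 → 38.8%.

38.8%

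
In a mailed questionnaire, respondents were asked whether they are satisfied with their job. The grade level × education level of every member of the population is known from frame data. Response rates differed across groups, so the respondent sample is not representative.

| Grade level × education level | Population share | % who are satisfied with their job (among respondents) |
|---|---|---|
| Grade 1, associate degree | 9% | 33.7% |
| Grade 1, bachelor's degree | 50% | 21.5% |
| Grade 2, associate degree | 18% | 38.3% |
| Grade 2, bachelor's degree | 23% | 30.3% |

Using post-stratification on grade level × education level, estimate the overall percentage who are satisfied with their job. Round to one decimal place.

Post-stratification weights by population share, not respondent share:
  Grade 1, associate degree: 0.09 × 33.7 = 3.033
  Grade 1, bachelor's degree: 0.5 × 21.5 = 10.75
  Grade 2, associate degree: 0.18 × 38.3 = 6.894
  Grade 2, bachelor's degree: 0.23 × 30.3 = 6.969
Post-stratified estimate = 27.646 → 27.6%.

27.6%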